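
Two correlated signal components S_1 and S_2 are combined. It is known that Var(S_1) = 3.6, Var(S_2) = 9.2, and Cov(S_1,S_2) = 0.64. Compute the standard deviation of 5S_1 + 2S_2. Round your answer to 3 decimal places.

Var(5S_1 + 2S_2) = (5)²·Var(S_1) + (2)²·Var(S_2) + 2·(5)·(2)·Cov(S_1,S_2)
= 25·3.6 + 4·9.2 + 20·0.64 = 139.6
SD(5S_1 + 2S_2) = √139.6 ≈ 11.815

11.815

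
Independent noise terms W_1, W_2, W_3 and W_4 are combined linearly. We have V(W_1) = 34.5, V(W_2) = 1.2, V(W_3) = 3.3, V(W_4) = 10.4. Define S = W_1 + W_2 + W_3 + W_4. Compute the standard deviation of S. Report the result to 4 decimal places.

7.0285

By independence, V(S) = (1)²V(W_1) + (1)²V(W_2) + (1)²V(W_3) + (1)²V(W_4)
= (1)²·34.5 + (1)²·1.2 + (1)²·3.3 + (1)²·10.4 = 49.4
SD(S) = √49.4 ≈ 7.0285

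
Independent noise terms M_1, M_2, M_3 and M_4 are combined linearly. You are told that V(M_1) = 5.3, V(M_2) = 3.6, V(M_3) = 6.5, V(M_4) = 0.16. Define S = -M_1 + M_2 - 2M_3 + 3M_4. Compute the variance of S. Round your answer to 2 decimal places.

By independence, V(S) = (-1)²V(M_1) + (1)²V(M_2) + (-2)²V(M_3) + (3)²V(M_4)
= (-1)²·5.3 + (1)²·3.6 + (-2)²·6.5 + (3)²·0.16 = 36.34

36.34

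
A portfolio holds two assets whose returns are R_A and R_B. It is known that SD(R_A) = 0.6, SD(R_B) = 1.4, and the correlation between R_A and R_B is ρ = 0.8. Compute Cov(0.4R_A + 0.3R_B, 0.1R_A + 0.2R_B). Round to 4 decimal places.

V(R_A) = (0.6)² = 0.36;  V(R_B) = (1.4)² = 1.96
Cov(R_A,R_B) = ρ·SD(R_A)·SD(R_B) = 0.8·0.6·1.4 = 0.672
Cov(0.4R_A + 0.3R_B, 0.1R_A + 0.2R_B) = (0.4)(0.1)V(R_A) + (0.3)(0.2)V(R_B) + [(0.4)(0.2) + (0.3)(0.1)]Cov(R_A,R_B)
= 0.04·0.36 + 0.06·1.96 + 0.11·0.672 = 0.20592

0.2059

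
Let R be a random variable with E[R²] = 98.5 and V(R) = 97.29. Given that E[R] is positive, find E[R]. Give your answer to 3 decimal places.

1.100

(E[R])² = E[R²] − V(R) = 98.5 − 97.29 = 1.21
E[R] = √1.21 = 1.1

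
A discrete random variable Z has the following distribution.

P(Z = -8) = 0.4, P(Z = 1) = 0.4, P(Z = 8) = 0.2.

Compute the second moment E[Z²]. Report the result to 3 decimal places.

E[Z²] = (-8)²(0.4) + (1)²(0.4) + (8)²(0.2) = 38.8

38.800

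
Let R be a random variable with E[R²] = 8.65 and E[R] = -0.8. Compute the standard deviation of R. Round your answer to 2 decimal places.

2.83

Var(R) = 8.65 − (-0.8)² = 8.01
SD(R) = √8.01 ≈ 2.83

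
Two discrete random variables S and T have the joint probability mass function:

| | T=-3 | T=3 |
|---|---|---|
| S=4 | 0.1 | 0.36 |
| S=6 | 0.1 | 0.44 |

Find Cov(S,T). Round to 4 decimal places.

0.0960

E[S] = 5.08,  E[T] = 1.8
E[ST] = 9.24
Cov(S,T) = E[ST] − E[S]E[T] = 9.24 − (5.08)(1.8) = 0.096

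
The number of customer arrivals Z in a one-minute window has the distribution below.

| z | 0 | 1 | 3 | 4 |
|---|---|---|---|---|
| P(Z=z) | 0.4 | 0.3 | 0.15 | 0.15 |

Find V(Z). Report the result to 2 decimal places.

2.23

E[Z] = (0)(0.4) + (1)(0.3) + (3)(0.15) + (4)(0.15) = 1.35
E[Z²] = (0)²(0.4) + (1)²(0.3) + (3)²(0.15) + (4)²(0.15) = 4.05
V(Z) = E[Z²] − (E[Z])² = 4.05 − (1.35)² = 2.2275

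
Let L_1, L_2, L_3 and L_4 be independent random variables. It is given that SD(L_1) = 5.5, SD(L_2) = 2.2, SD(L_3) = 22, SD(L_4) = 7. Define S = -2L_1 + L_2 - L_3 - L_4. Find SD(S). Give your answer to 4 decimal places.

Var(L_1) = 30.25, Var(L_2) = 4.84, Var(L_3) = 484, Var(L_4) = 49
By independence, Var(S) = (-2)²Var(L_1) + (1)²Var(L_2) + (-1)²Var(L_3) + (-1)²Var(L_4)
= (-2)²·30.25 + (1)²·4.84 + (-1)²·484 + (-1)²·49 = 658.84
SD(S) = √658.84 ≈ 25.6679

25.6679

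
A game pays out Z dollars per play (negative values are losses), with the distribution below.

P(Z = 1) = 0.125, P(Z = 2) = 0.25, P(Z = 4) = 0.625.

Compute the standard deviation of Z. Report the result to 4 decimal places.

E[Z] = (1)(0.125) + (2)(0.25) + (4)(0.625) = 3.125
E[Z²] = (1)²(0.125) + (2)²(0.25) + (4)²(0.625) = 11.125
var(Z) = E[Z²] − (E[Z])² = 11.125 − (3.125)² = 1.359375
sd(Z) = √1.359375 ≈ 1.1659

1.1659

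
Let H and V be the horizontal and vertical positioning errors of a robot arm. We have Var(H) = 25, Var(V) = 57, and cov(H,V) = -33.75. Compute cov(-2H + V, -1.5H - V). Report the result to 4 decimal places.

cov(-2H + V, -1.5H - V) = (-2)(-1.5)Var(H) + (1)(-1)Var(V) + [(-2)(-1) + (1)(-1.5)]cov(H,V)
= 3·25 + -1·57 + 0.5·-33.75 = 1.125

1.1250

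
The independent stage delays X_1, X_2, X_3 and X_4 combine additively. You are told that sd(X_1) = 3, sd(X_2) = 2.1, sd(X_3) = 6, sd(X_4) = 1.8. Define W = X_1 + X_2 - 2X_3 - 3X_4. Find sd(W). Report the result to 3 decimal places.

Var(X_1) = 9, Var(X_2) = 4.41, Var(X_3) = 36, Var(X_4) = 3.24
By independence, Var(W) = (1)²Var(X_1) + (1)²Var(X_2) + (-2)²Var(X_3) + (-3)²Var(X_4)
= (1)²·9 + (1)²·4.41 + (-2)²·36 + (-3)²·3.24 = 186.57
sd(W) = √186.57 ≈ 13.659

13.659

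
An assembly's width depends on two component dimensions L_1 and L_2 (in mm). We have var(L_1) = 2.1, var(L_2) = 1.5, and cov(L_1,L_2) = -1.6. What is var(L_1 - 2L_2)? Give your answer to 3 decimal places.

var(L_1 - 2L_2) = (1)²·var(L_1) + (-2)²·var(L_2) + 2·(1)·(-2)·cov(L_1,L_2)
= 1·2.1 + 4·1.5 + -4·-1.6 = 14.5

14.500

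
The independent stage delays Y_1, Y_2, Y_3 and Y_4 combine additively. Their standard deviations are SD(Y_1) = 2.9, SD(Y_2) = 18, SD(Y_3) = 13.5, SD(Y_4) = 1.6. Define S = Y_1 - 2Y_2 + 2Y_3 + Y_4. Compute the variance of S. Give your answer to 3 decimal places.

2035.970

var(Y_1) = 8.41, var(Y_2) = 324, var(Y_3) = 182.25, var(Y_4) = 2.56
By independence, var(S) = (1)²var(Y_1) + (-2)²var(Y_2) + (2)²var(Y_3) + (1)²var(Y_4)
= (1)²·8.41 + (-2)²·324 + (2)²·182.25 + (1)²·2.56 = 2035.97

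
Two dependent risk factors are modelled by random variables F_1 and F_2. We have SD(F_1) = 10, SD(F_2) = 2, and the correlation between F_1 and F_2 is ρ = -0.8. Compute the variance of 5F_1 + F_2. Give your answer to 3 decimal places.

Var(F_1) = (10)² = 100;  Var(F_2) = (2)² = 4
Cov(F_1,F_2) = ρ·SD(F_1)·SD(F_2) = -0.8·10·2 = -16
Var(5F_1 + F_2) = (5)²·Var(F_1) + (1)²·Var(F_2) + 2·(5)·(1)·Cov(F_1,F_2)
= 25·100 + 1·4 + 10·-16 = 2344

2344.000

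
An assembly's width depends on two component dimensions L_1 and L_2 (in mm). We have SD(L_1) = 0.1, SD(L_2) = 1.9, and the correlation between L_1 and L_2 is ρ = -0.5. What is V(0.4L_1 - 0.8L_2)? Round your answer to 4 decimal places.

V(L_1) = (0.1)² = 0.01;  V(L_2) = (1.9)² = 3.61
cov(L_1,L_2) = ρ·SD(L_1)·SD(L_2) = -0.5·0.1·1.9 = -0.095
V(0.4L_1 - 0.8L_2) = (0.4)²·V(L_1) + (-0.8)²·V(L_2) + 2·(0.4)·(-0.8)·cov(L_1,L_2)
= 0.16·0.01 + 0.64·3.61 + -0.64·-0.095 = 2.3728

2.3728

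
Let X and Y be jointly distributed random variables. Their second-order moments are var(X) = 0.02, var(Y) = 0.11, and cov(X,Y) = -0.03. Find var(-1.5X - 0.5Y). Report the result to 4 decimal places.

var(-1.5X - 0.5Y) = (-1.5)²·var(X) + (-0.5)²·var(Y) + 2·(-1.5)·(-0.5)·cov(X,Y)
= 2.25·0.02 + 0.25·0.11 + 1.5·-0.03 = 0.0275

0.0275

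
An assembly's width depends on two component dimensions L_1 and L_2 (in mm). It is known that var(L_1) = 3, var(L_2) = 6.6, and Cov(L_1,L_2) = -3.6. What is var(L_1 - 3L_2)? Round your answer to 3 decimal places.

var(L_1 - 3L_2) = (1)²·var(L_1) + (-3)²·var(L_2) + 2·(1)·(-3)·Cov(L_1,L_2)
= 1·3 + 9·6.6 + -6·-3.6 = 84

84.000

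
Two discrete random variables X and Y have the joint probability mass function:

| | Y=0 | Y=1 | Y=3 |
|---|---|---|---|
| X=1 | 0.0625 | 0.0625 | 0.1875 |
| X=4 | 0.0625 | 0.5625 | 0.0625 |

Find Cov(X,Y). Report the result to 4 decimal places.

-0.5859

E[X] = 3.0625,  E[Y] = 1.375
E[XY] = 3.625
Cov(X,Y) = E[XY] − E[X]E[Y] = 3.625 − (3.0625)(1.375) = -0.5859375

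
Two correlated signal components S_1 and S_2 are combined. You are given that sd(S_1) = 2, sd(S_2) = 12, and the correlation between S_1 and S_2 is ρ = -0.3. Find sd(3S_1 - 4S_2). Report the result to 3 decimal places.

50.128

Var(S_1) = (2)² = 4;  Var(S_2) = (12)² = 144
cov(S_1,S_2) = ρ·sd(S_1)·sd(S_2) = -0.3·2·12 = -7.2
Var(3S_1 - 4S_2) = (3)²·Var(S_1) + (-4)²·Var(S_2) + 2·(3)·(-4)·cov(S_1,S_2)
= 9·4 + 16·144 + -24·-7.2 = 2512.8
sd(3S_1 - 4S_2) = √2512.8 ≈ 50.128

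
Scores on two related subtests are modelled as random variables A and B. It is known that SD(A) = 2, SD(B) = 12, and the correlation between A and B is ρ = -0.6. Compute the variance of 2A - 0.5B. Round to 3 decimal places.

80.800

var(A) = (2)² = 4;  var(B) = (12)² = 144
Cov(A,B) = ρ·SD(A)·SD(B) = -0.6·2·12 = -14.4
var(2A - 0.5B) = (2)²·var(A) + (-0.5)²·var(B) + 2·(2)·(-0.5)·Cov(A,B)
= 4·4 + 0.25·144 + -2·-14.4 = 80.8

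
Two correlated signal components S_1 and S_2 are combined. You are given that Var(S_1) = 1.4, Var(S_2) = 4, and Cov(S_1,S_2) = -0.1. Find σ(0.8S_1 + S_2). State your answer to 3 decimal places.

Var(0.8S_1 + S_2) = (0.8)²·Var(S_1) + (1)²·Var(S_2) + 2·(0.8)·(1)·Cov(S_1,S_2)
= 0.64·1.4 + 1·4 + 1.6·-0.1 = 4.736
σ(0.8S_1 + S_2) = √4.736 ≈ 2.176

2.176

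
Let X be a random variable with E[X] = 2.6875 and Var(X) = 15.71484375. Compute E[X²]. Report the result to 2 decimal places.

22.94

E[X²] = Var(X) + (E[X])² = 15.71484375 + (2.6875)² = 22.9375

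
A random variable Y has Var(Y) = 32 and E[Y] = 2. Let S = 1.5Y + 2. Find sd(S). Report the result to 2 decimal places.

Var(1.5Y + 2) = (1.5)²·32 = 72
sd(S) = √72 ≈ 8.49

8.49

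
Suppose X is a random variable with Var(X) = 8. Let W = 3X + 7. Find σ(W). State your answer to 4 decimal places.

Var(3X + 7) = (3)²·8 = 72
σ(W) = √72 ≈ 8.4853

8.4853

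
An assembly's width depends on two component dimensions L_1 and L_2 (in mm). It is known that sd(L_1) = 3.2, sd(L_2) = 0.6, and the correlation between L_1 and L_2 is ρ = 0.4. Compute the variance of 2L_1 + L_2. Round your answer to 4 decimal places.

44.3920

Var(L_1) = (3.2)² = 10.24;  Var(L_2) = (0.6)² = 0.36
cov(L_1,L_2) = ρ·sd(L_1)·sd(L_2) = 0.4·3.2·0.6 = 0.768
Var(2L_1 + L_2) = (2)²·Var(L_1) + (1)²·Var(L_2) + 2·(2)·(1)·cov(L_1,L_2)
= 4·10.24 + 1·0.36 + 4·0.768 = 44.392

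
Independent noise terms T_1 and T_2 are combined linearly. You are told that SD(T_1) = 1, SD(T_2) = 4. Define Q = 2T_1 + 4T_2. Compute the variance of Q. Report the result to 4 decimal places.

V(T_1) = 1, V(T_2) = 16
By independence, V(Q) = (2)²V(T_1) + (4)²V(T_2)
= (2)²·1 + (4)²·16 = 260

260.0000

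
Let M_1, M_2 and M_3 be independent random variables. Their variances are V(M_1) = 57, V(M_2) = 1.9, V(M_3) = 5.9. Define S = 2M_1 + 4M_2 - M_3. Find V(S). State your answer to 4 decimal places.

264.3000

By independence, V(S) = (2)²V(M_1) + (4)²V(M_2) + (-1)²V(M_3)
= (2)²·57 + (4)²·1.9 + (-1)²·5.9 = 264.3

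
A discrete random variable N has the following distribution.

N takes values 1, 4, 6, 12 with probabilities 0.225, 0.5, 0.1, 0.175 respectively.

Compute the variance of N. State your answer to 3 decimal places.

E[N] = (1)(0.225) + (4)(0.5) + (6)(0.1) + (12)(0.175) = 4.925
E[N²] = (1)²(0.225) + (4)²(0.5) + (6)²(0.1) + (12)²(0.175) = 37.025
var(N) = E[N²] − (E[N])² = 37.025 − (4.925)² = 12.769375

12.769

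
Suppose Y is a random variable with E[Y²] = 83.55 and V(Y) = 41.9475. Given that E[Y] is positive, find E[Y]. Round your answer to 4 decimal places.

6.4500

(E[Y])² = E[Y²] − V(Y) = 83.55 − 41.9475 = 41.6025
E[Y] = √41.6025 = 6.45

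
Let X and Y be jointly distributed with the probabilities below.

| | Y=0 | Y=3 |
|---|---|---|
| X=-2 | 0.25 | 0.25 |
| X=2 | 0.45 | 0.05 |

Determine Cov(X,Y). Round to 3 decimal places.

E[X] = 0,  E[Y] = 0.9
E[XY] = -1.2
Cov(X,Y) = E[XY] − E[X]E[Y] = -1.2 − (0)(0.9) = -1.2

-1.200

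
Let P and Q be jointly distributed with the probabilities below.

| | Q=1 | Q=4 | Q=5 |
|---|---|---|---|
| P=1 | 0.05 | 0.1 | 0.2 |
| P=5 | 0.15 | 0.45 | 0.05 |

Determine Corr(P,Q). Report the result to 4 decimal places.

-0.2605

E[P] = 3.6,  E[Q] = 3.65
E[PQ] = 12.45
Cov(P,Q) = E[PQ] − E[P]E[Q] = 12.45 − (3.6)(3.65) = -0.69
V(P) = 3.64,  V(Q) = 1.9275
ρ = -0.69 / √(3.64·1.9275) ≈ -0.2605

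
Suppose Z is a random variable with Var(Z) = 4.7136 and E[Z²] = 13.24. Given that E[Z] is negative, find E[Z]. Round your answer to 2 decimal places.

(E[Z])² = E[Z²] − Var(Z) = 13.24 − 4.7136 = 8.5264
E[Z] = −√8.5264 = -2.92

-2.92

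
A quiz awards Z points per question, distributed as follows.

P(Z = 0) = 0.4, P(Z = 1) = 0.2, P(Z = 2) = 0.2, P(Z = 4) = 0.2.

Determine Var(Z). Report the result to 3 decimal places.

2.240

E[Z] = (0)(0.4) + (1)(0.2) + (2)(0.2) + (4)(0.2) = 1.4
E[Z²] = (0)²(0.4) + (1)²(0.2) + (2)²(0.2) + (4)²(0.2) = 4.2
Var(Z) = E[Z²] − (E[Z])² = 4.2 − (1.4)² = 2.24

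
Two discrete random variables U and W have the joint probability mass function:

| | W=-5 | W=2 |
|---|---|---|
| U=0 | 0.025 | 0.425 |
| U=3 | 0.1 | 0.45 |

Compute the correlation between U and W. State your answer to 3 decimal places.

-0.190

E[U] = 1.65,  E[W] = 1.125
E[UW] = 1.2
cov(U,W) = E[UW] − E[U]E[W] = 1.2 − (1.65)(1.125) = -0.65625
Var(U) = 2.2275,  Var(W) = 5.359375
ρ = -0.65625 / √(2.2275·5.359375) ≈ -0.190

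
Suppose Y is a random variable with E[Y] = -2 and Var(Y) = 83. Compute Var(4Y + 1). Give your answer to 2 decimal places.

1328.00

Var(4Y + 1) = (4)²·Var(Y) = 16·83 = 1328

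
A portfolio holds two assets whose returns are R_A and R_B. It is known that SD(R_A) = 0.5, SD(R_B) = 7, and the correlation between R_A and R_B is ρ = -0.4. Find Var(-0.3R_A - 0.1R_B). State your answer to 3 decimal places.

0.429

Var(R_A) = (0.5)² = 0.25;  Var(R_B) = (7)² = 49
Cov(R_A,R_B) = ρ·SD(R_A)·SD(R_B) = -0.4·0.5·7 = -1.4
Var(-0.3R_A - 0.1R_B) = (-0.3)²·Var(R_A) + (-0.1)²·Var(R_B) + 2·(-0.3)·(-0.1)·Cov(R_A,R_B)
= 0.09·0.25 + 0.01·49 + 0.06·-1.4 = 0.4285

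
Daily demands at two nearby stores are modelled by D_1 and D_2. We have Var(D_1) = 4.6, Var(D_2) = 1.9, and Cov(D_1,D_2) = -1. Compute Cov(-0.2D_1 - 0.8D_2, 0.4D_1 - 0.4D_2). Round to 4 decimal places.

0.4800

Cov(-0.2D_1 - 0.8D_2, 0.4D_1 - 0.4D_2) = (-0.2)(0.4)Var(D_1) + (-0.8)(-0.4)Var(D_2) + [(-0.2)(-0.4) + (-0.8)(0.4)]Cov(D_1,D_2)
= -0.08·4.6 + 0.32·1.9 + -0.24·-1 = 0.48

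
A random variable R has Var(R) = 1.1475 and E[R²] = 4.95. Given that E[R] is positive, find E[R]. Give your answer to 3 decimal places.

1.950

(E[R])² = E[R²] − Var(R) = 4.95 − 1.1475 = 3.8025
E[R] = √3.8025 = 1.95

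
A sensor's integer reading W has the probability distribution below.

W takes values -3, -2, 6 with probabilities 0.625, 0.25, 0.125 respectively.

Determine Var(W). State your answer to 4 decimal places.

E[W] = (-3)(0.625) + (-2)(0.25) + (6)(0.125) = -1.625
E[W²] = (-3)²(0.625) + (-2)²(0.25) + (6)²(0.125) = 11.125
Var(W) = E[W²] − (E[W])² = 11.125 − (-1.625)² = 8.484375

8.4844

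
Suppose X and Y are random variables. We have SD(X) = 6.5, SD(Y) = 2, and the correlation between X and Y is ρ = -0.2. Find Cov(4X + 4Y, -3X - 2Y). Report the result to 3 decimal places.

Var(X) = (6.5)² = 42.25;  Var(Y) = (2)² = 4
Cov(X,Y) = ρ·SD(X)·SD(Y) = -0.2·6.5·2 = -2.6
Cov(4X + 4Y, -3X - 2Y) = (4)(-3)Var(X) + (4)(-2)Var(Y) + [(4)(-2) + (4)(-3)]Cov(X,Y)
= -12·42.25 + -8·4 + -20·-2.6 = -487

-487.000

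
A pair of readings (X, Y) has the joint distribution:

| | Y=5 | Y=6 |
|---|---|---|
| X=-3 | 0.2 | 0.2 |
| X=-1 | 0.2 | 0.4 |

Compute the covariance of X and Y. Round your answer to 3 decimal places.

E[X] = -1.8,  E[Y] = 5.6
E[XY] = -10
Cov(X,Y) = E[XY] − E[X]E[Y] = -10 − (-1.8)(5.6) = 0.08

0.080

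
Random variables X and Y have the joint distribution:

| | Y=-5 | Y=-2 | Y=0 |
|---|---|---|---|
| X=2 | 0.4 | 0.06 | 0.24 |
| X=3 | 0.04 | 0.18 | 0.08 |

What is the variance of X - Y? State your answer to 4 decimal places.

E[X] = 2.3,  E[Y] = -2.68,  E[XY] = -5.92
V(X) = 5.5 − (2.3)² = 0.21;  V(Y) = 11.96 − (-2.68)² = 4.7776
cov(X,Y) = -5.92 − (2.3)(-2.68) = 0.244
V(X - Y) = (1)²·0.21 + (-1)²·4.7776 + 2·(1)·(-1)·0.244 = 4.4996

4.4996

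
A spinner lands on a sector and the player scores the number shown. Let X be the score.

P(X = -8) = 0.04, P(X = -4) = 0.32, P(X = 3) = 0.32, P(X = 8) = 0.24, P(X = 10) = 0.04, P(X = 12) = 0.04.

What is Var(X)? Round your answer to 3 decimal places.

31.014

E[X] = (-8)(0.04) + (-4)(0.32) + (3)(0.32) + (8)(0.24) + (10)(0.04) + (12)(0.04) = 2.16
E[X²] = (-8)²(0.04) + (-4)²(0.32) + (3)²(0.32) + (8)²(0.24) + (10)²(0.04) + (12)²(0.04) = 35.68
Var(X) = E[X²] − (E[X])² = 35.68 − (2.16)² = 31.0144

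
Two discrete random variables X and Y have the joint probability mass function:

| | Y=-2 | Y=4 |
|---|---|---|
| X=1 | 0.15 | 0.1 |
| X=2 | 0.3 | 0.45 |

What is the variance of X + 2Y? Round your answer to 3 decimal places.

36.728

E[X] = 1.75,  E[Y] = 1.3,  E[XY] = 2.5
V(X) = 3.25 − (1.75)² = 0.1875;  V(Y) = 10.6 − (1.3)² = 8.91
cov(X,Y) = 2.5 − (1.75)(1.3) = 0.225
V(X + 2Y) = (1)²·0.1875 + (2)²·8.91 + 2·(1)·(2)·0.225 = 36.7275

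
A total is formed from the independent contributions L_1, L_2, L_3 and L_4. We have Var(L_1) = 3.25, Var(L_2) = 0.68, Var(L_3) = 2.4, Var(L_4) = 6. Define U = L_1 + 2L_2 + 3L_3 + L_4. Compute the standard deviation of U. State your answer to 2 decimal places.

By independence, Var(U) = (1)²Var(L_1) + (2)²Var(L_2) + (3)²Var(L_3) + (1)²Var(L_4)
= (1)²·3.25 + (2)²·0.68 + (3)²·2.4 + (1)²·6 = 33.57
SD(U) = √33.57 ≈ 5.79

5.79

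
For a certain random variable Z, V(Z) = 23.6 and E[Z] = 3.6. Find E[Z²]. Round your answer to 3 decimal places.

E[Z²] = V(Z) + (E[Z])² = 23.6 + (3.6)² = 36.56

36.560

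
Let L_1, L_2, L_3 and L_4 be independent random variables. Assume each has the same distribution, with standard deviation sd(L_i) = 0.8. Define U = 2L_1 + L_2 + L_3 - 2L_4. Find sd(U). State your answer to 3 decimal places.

Var(L_i) = (0.8)² = 0.64
By independence, Var(U) = (2)²Var(L_1) + (1)²Var(L_2) + (1)²Var(L_3) + (-2)²Var(L_4)
= (2)²·0.64 + (1)²·0.64 + (1)²·0.64 + (-2)²·0.64 = 6.4
sd(U) = √6.4 ≈ 2.530

2.530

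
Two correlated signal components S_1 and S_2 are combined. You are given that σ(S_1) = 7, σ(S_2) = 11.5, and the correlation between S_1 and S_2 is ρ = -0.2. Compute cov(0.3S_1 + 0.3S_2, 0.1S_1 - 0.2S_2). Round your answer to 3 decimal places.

V(S_1) = (7)² = 49;  V(S_2) = (11.5)² = 132.25
cov(S_1,S_2) = ρ·σ(S_1)·σ(S_2) = -0.2·7·11.5 = -16.1
cov(0.3S_1 + 0.3S_2, 0.1S_1 - 0.2S_2) = (0.3)(0.1)V(S_1) + (0.3)(-0.2)V(S_2) + [(0.3)(-0.2) + (0.3)(0.1)]cov(S_1,S_2)
= 0.03·49 + -0.06·132.25 + -0.03·-16.1 = -5.982

-5.982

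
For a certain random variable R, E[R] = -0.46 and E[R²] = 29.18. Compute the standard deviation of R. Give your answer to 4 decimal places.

5.3822

V(R) = 29.18 − (-0.46)² = 28.9684
sd(R) = √28.9684 ≈ 5.3822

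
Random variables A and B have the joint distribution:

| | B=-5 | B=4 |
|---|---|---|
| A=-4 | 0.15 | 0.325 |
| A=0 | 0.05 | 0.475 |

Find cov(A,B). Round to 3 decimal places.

1.980

E[A] = -1.9,  E[B] = 2.2
E[AB] = -2.2
cov(A,B) = E[AB] − E[A]E[B] = -2.2 − (-1.9)(2.2) = 1.98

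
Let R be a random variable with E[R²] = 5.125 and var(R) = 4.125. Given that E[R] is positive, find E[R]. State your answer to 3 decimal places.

(E[R])² = E[R²] − var(R) = 5.125 − 4.125 = 1
E[R] = √1 = 1

1.000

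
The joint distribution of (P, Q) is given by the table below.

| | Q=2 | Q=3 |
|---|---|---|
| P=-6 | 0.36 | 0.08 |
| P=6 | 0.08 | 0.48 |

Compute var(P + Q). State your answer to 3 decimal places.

39.722

E[P] = 0.72,  E[Q] = 2.56,  E[PQ] = 3.84
var(P) = 36 − (0.72)² = 35.4816;  var(Q) = 6.8 − (2.56)² = 0.2464
cov(P,Q) = 3.84 − (0.72)(2.56) = 1.9968
var(P + Q) = (1)²·35.4816 + (1)²·0.2464 + 2·(1)·(1)·1.9968 = 39.7216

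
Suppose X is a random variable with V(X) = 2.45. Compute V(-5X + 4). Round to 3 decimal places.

61.250

V(-5X + 4) = (-5)²·V(X) = 25·2.45 = 61.25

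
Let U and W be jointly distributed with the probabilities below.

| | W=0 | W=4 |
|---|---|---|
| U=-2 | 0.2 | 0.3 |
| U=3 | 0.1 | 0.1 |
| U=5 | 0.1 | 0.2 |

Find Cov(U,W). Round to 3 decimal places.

E[U] = 1.1,  E[W] = 2.4
E[UW] = 2.8
Cov(U,W) = E[UW] − E[U]E[W] = 2.8 − (1.1)(2.4) = 0.16

0.160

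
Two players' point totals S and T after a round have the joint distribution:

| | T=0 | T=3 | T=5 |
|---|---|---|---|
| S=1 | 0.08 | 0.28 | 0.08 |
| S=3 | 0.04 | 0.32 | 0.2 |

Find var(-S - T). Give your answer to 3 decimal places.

E[S] = 2.12,  E[T] = 3.2,  E[ST] = 7.12
var(S) = 5.48 − (2.12)² = 0.9856;  var(T) = 12.4 − (3.2)² = 2.16
Cov(S,T) = 7.12 − (2.12)(3.2) = 0.336
var(-S - T) = (-1)²·0.9856 + (-1)²·2.16 + 2·(-1)·(-1)·0.336 = 3.8176

3.818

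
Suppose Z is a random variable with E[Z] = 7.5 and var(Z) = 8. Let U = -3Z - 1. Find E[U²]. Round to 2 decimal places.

E[-3Z - 1] = -3·7.5 − 1 = -23.5
var(-3Z - 1) = (-3)²·8 = 72
E[U²] = var(U) + (E[U])² = 72 + (-23.5)² = 624.25

624.25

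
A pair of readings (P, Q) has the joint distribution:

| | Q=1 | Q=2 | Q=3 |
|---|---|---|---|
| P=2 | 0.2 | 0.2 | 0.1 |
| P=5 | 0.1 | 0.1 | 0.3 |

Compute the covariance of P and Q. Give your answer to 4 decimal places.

0.4500

E[P] = 3.5,  E[Q] = 2.1
E[PQ] = 7.8
Cov(P,Q) = E[PQ] − E[P]E[Q] = 7.8 − (3.5)(2.1) = 0.45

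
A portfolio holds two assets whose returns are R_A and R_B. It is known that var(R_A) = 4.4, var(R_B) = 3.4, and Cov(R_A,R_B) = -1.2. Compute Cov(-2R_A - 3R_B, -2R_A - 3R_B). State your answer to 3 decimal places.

Cov(-2R_A - 3R_B, -2R_A - 3R_B) = (-2)(-2)var(R_A) + (-3)(-3)var(R_B) + [(-2)(-3) + (-3)(-2)]Cov(R_A,R_B)
= 4·4.4 + 9·3.4 + 12·-1.2 = 33.8

33.800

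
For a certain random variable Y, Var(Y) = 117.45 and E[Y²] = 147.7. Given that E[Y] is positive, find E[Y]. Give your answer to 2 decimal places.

5.50

(E[Y])² = E[Y²] − Var(Y) = 147.7 − 117.45 = 30.25
E[Y] = √30.25 = 5.5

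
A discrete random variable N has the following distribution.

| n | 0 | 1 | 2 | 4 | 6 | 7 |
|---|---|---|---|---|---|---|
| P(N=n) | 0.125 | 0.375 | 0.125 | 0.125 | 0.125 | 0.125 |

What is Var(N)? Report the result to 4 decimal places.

5.9375

E[N] = (0)(0.125) + (1)(0.375) + (2)(0.125) + (4)(0.125) + (6)(0.125) + (7)(0.125) = 2.75
E[N²] = (0)²(0.125) + (1)²(0.375) + (2)²(0.125) + (4)²(0.125) + (6)²(0.125) + (7)²(0.125) = 13.5
Var(N) = E[N²] − (E[N])² = 13.5 − (2.75)² = 5.9375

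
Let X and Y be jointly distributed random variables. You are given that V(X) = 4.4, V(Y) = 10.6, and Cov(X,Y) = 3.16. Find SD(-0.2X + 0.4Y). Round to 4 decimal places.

V(-0.2X + 0.4Y) = (-0.2)²·V(X) + (0.4)²·V(Y) + 2·(-0.2)·(0.4)·Cov(X,Y)
= 0.04·4.4 + 0.16·10.6 + -0.16·3.16 = 1.3664
SD(-0.2X + 0.4Y) = √1.3664 ≈ 1.1689

1.1689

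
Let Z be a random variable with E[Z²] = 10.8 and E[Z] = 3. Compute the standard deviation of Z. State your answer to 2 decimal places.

V(Z) = 10.8 − (3)² = 1.8
σ(Z) = √1.8 ≈ 1.34

1.34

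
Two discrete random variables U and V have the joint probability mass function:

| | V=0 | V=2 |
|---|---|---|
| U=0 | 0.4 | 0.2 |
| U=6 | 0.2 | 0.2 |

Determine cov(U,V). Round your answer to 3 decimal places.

0.480

E[U] = 2.4,  E[V] = 0.8
E[UV] = 2.4
cov(U,V) = E[UV] − E[U]E[V] = 2.4 − (2.4)(0.8) = 0.48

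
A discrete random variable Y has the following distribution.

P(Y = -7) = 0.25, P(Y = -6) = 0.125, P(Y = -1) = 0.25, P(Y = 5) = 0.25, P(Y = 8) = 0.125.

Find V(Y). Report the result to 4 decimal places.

E[Y] = (-7)(0.25) + (-6)(0.125) + (-1)(0.25) + (5)(0.25) + (8)(0.125) = -0.5
E[Y²] = (-7)²(0.25) + (-6)²(0.125) + (-1)²(0.25) + (5)²(0.25) + (8)²(0.125) = 31.25
V(Y) = E[Y²] − (E[Y])² = 31.25 − (-0.5)² = 31

31.0000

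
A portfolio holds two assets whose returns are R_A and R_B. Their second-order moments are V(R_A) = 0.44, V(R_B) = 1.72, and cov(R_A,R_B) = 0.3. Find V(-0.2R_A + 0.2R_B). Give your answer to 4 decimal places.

0.0624

V(-0.2R_A + 0.2R_B) = (-0.2)²·V(R_A) + (0.2)²·V(R_B) + 2·(-0.2)·(0.2)·cov(R_A,R_B)
= 0.04·0.44 + 0.04·1.72 + -0.08·0.3 = 0.0624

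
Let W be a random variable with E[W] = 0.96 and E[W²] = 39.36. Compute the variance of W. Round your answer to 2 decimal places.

38.44

Var(W) = 39.36 − (0.96)² = 38.4384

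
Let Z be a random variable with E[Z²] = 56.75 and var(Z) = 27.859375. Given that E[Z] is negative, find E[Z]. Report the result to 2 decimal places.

(E[Z])² = E[Z²] − var(Z) = 56.75 − 27.859375 = 28.890625
E[Z] = −√28.890625 = -5.375

-5.38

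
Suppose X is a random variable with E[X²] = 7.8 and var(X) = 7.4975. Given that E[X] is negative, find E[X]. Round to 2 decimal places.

(E[X])² = E[X²] − var(X) = 7.8 − 7.4975 = 0.3025
E[X] = −√0.3025 = -0.55

-0.55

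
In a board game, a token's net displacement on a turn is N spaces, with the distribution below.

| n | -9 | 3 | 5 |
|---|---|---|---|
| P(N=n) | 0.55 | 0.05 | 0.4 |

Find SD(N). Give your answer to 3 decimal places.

6.867

E[N] = (-9)(0.55) + (3)(0.05) + (5)(0.4) = -2.8
E[N²] = (-9)²(0.55) + (3)²(0.05) + (5)²(0.4) = 55
Var(N) = E[N²] − (E[N])² = 55 − (-2.8)² = 47.16
SD(N) = √47.16 ≈ 6.867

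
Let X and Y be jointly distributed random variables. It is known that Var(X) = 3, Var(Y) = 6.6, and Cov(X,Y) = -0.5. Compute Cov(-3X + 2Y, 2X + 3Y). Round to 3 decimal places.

Cov(-3X + 2Y, 2X + 3Y) = (-3)(2)Var(X) + (2)(3)Var(Y) + [(-3)(3) + (2)(2)]Cov(X,Y)
= -6·3 + 6·6.6 + -5·-0.5 = 24.1

24.100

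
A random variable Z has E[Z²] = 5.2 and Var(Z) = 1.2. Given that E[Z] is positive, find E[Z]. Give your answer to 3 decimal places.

(E[Z])² = E[Z²] − Var(Z) = 5.2 − 1.2 = 4
E[Z] = √4 = 2

2.000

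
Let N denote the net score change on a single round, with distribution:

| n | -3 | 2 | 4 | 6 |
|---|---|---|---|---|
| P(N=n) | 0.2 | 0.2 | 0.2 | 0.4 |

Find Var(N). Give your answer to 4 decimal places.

E[N] = (-3)(0.2) + (2)(0.2) + (4)(0.2) + (6)(0.4) = 3
E[N²] = (-3)²(0.2) + (2)²(0.2) + (4)²(0.2) + (6)²(0.4) = 20.2
Var(N) = E[N²] − (E[N])² = 20.2 − (3)² = 11.2

11.2000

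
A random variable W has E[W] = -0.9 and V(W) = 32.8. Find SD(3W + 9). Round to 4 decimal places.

V(3W + 9) = (3)²·32.8 = 295.2
SD(3W + 9) = √295.2 ≈ 17.1814

17.1814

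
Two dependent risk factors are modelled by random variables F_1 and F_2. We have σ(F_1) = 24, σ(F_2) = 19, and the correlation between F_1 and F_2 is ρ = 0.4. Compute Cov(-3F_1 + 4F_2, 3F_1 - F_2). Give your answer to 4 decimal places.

-3892.0000

Var(F_1) = (24)² = 576;  Var(F_2) = (19)² = 361
Cov(F_1,F_2) = ρ·σ(F_1)·σ(F_2) = 0.4·24·19 = 182.4
Cov(-3F_1 + 4F_2, 3F_1 - F_2) = (-3)(3)Var(F_1) + (4)(-1)Var(F_2) + [(-3)(-1) + (4)(3)]Cov(F_1,F_2)
= -9·576 + -4·361 + 15·182.4 = -3892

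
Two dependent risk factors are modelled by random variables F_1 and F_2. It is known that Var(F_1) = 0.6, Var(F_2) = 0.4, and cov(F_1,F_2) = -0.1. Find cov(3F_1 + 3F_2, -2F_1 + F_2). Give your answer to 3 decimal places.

cov(3F_1 + 3F_2, -2F_1 + F_2) = (3)(-2)Var(F_1) + (3)(1)Var(F_2) + [(3)(1) + (3)(-2)]cov(F_1,F_2)
= -6·0.6 + 3·0.4 + -3·-0.1 = -2.1

-2.100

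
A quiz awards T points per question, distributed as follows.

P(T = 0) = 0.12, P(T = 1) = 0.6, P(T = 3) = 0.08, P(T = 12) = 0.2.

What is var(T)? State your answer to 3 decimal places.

E[T] = (0)(0.12) + (1)(0.6) + (3)(0.08) + (12)(0.2) = 3.24
E[T²] = (0)²(0.12) + (1)²(0.6) + (3)²(0.08) + (12)²(0.2) = 30.12
var(T) = E[T²] − (E[T])² = 30.12 − (3.24)² = 19.6224

19.622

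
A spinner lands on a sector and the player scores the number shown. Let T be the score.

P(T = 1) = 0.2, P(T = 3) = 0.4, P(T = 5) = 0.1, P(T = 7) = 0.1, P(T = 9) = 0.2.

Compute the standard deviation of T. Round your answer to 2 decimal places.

E[T] = (1)(0.2) + (3)(0.4) + (5)(0.1) + (7)(0.1) + (9)(0.2) = 4.4
E[T²] = (1)²(0.2) + (3)²(0.4) + (5)²(0.1) + (7)²(0.1) + (9)²(0.2) = 27.4
Var(T) = E[T²] − (E[T])² = 27.4 − (4.4)² = 8.04
SD(T) = √8.04 ≈ 2.84

2.84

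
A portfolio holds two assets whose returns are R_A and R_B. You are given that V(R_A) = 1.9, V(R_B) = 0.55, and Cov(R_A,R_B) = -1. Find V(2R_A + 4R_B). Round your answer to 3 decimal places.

V(2R_A + 4R_B) = (2)²·V(R_A) + (4)²·V(R_B) + 2·(2)·(4)·Cov(R_A,R_B)
= 4·1.9 + 16·0.55 + 16·-1 = 0.4

0.400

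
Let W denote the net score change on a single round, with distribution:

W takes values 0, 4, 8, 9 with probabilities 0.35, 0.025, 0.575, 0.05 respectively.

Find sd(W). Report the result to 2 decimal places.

3.84

E[W] = (0)(0.35) + (4)(0.025) + (8)(0.575) + (9)(0.05) = 5.15
E[W²] = (0)²(0.35) + (4)²(0.025) + (8)²(0.575) + (9)²(0.05) = 41.25
Var(W) = E[W²] − (E[W])² = 41.25 − (5.15)² = 14.7275
sd(W) = √14.7275 ≈ 3.84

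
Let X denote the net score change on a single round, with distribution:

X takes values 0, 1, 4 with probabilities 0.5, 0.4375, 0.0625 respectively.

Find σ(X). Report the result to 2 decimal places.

E[X] = (0)(0.5) + (1)(0.4375) + (4)(0.0625) = 0.6875
E[X²] = (0)²(0.5) + (1)²(0.4375) + (4)²(0.0625) = 1.4375
V(X) = E[X²] − (E[X])² = 1.4375 − (0.6875)² = 0.96484375
σ(X) = √0.96484375 ≈ 0.98

0.98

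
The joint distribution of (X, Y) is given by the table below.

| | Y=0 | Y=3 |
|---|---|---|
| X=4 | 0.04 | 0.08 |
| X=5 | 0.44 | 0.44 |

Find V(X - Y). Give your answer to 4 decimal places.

2.4576

E[X] = 4.88,  E[Y] = 1.56,  E[XY] = 7.56
V(X) = 23.92 − (4.88)² = 0.1056;  V(Y) = 4.68 − (1.56)² = 2.2464
cov(X,Y) = 7.56 − (4.88)(1.56) = -0.0528
V(X - Y) = (1)²·0.1056 + (-1)²·2.2464 + 2·(1)·(-1)·-0.0528 = 2.4576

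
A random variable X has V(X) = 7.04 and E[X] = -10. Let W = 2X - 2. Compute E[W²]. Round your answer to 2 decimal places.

512.16

E[2X - 2] = 2·-10 − 2 = -22
V(2X - 2) = (2)²·7.04 = 28.16
E[W²] = V(W) + (E[W])² = 28.16 + (-22)² = 512.16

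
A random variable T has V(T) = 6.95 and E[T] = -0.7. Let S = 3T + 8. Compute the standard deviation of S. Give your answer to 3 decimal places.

V(3T + 8) = (3)²·6.95 = 62.55
σ(S) = √62.55 ≈ 7.909

7.909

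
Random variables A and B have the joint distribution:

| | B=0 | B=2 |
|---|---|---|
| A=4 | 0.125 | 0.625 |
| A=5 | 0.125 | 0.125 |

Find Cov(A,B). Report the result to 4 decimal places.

E[A] = 4.25,  E[B] = 1.5
E[AB] = 6.25
Cov(A,B) = E[AB] − E[A]E[B] = 6.25 − (4.25)(1.5) = -0.125

-0.1250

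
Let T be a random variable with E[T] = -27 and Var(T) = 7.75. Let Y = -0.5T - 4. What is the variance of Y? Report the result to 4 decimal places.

1.9375

Var(-0.5T - 4) = (-0.5)²·Var(T) = 0.25·7.75 = 1.9375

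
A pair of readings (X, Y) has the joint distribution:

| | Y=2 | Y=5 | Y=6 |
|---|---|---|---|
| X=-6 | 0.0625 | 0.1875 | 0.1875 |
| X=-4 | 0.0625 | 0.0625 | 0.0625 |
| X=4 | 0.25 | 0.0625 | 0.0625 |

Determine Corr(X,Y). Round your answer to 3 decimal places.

-0.471

E[X] = -1.875,  E[Y] = 4.1875
E[XY] = -11.625
cov(X,Y) = E[XY] − E[X]E[Y] = -11.625 − (-1.875)(4.1875) = -3.7734375
Var(X) = 21.234375,  Var(Y) = 3.02734375
ρ = -3.7734375 / √(21.234375·3.02734375) ≈ -0.471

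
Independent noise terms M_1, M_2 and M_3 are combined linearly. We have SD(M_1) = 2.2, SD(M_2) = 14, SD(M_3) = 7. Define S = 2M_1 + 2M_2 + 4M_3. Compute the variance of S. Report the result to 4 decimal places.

var(M_1) = 4.84, var(M_2) = 196, var(M_3) = 49
By independence, var(S) = (2)²var(M_1) + (2)²var(M_2) + (4)²var(M_3)
= (2)²·4.84 + (2)²·196 + (4)²·49 = 1587.36

1587.3600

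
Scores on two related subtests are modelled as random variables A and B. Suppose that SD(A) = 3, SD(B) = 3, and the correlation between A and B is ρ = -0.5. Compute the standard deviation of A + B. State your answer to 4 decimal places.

3.0000

V(A) = (3)² = 9;  V(B) = (3)² = 9
Cov(A,B) = ρ·SD(A)·SD(B) = -0.5·3·3 = -4.5
V(A + B) = (1)²·V(A) + (1)²·V(B) + 2·(1)·(1)·Cov(A,B)
= 1·9 + 1·9 + 2·-4.5 = 9
SD(A + B) = √9 ≈ 3.0000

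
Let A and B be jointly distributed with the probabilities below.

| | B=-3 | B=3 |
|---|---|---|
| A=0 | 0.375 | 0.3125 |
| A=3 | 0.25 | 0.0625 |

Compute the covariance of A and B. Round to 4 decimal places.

E[A] = 0.9375,  E[B] = -0.75
E[AB] = -1.6875
cov(A,B) = E[AB] − E[A]E[B] = -1.6875 − (0.9375)(-0.75) = -0.984375

-0.9844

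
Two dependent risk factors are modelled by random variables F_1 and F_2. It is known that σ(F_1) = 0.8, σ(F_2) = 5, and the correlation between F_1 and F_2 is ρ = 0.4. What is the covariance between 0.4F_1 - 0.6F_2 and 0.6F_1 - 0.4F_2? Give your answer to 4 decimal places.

5.3216

V(F_1) = (0.8)² = 0.64;  V(F_2) = (5)² = 25
Cov(F_1,F_2) = ρ·σ(F_1)·σ(F_2) = 0.4·0.8·5 = 1.6
Cov(0.4F_1 - 0.6F_2, 0.6F_1 - 0.4F_2) = (0.4)(0.6)V(F_1) + (-0.6)(-0.4)V(F_2) + [(0.4)(-0.4) + (-0.6)(0.6)]Cov(F_1,F_2)
= 0.24·0.64 + 0.24·25 + -0.52·1.6 = 5.3216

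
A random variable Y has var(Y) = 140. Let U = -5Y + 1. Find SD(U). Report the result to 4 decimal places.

59.1608

var(-5Y + 1) = (-5)²·140 = 3500
SD(U) = √3500 ≈ 59.1608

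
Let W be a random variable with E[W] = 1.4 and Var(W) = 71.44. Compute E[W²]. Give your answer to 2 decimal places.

E[W²] = Var(W) + (E[W])² = 71.44 + (1.4)² = 73.4

73.40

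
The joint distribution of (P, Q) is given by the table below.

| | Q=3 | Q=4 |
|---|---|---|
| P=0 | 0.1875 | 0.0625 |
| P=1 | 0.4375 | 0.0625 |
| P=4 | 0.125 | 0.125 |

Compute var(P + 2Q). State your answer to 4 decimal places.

3.7500

E[P] = 1.5,  E[Q] = 3.25,  E[PQ] = 5.0625
var(P) = 4.5 − (1.5)² = 2.25;  var(Q) = 10.75 − (3.25)² = 0.1875
Cov(P,Q) = 5.0625 − (1.5)(3.25) = 0.1875
var(P + 2Q) = (1)²·2.25 + (2)²·0.1875 + 2·(1)·(2)·0.1875 = 3.75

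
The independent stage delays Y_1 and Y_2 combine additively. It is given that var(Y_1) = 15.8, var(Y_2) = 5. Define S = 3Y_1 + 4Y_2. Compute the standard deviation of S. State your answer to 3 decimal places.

By independence, var(S) = (3)²var(Y_1) + (4)²var(Y_2)
= (3)²·15.8 + (4)²·5 = 222.2
SD(S) = √222.2 ≈ 14.906

14.906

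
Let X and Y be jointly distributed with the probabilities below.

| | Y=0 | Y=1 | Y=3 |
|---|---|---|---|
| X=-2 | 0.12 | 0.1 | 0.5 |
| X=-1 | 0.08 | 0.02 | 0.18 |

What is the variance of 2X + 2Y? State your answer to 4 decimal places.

E[X] = -1.72,  E[Y] = 2.16,  E[XY] = -3.76
Var(X) = 3.16 − (-1.72)² = 0.2016;  Var(Y) = 6.24 − (2.16)² = 1.5744
Cov(X,Y) = -3.76 − (-1.72)(2.16) = -0.0448
Var(2X + 2Y) = (2)²·0.2016 + (2)²·1.5744 + 2·(2)·(2)·-0.0448 = 6.7456

6.7456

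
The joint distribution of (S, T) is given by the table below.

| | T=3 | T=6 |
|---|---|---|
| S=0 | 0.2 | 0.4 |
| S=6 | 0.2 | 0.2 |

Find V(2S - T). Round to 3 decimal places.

39.600

E[S] = 2.4,  E[T] = 4.8,  E[ST] = 10.8
V(S) = 14.4 − (2.4)² = 8.64;  V(T) = 25.2 − (4.8)² = 2.16
Cov(S,T) = 10.8 − (2.4)(4.8) = -0.72
V(2S - T) = (2)²·8.64 + (-1)²·2.16 + 2·(2)·(-1)·-0.72 = 39.6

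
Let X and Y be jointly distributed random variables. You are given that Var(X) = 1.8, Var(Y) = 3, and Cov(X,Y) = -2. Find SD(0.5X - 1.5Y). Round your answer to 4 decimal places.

3.1937

Var(0.5X - 1.5Y) = (0.5)²·Var(X) + (-1.5)²·Var(Y) + 2·(0.5)·(-1.5)·Cov(X,Y)
= 0.25·1.8 + 2.25·3 + -1.5·-2 = 10.2
SD(0.5X - 1.5Y) = √10.2 ≈ 3.1937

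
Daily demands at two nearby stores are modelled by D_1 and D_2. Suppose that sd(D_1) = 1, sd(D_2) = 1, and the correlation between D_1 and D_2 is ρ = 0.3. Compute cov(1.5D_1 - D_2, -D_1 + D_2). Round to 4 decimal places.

-1.7500

V(D_1) = (1)² = 1;  V(D_2) = (1)² = 1
cov(D_1,D_2) = ρ·sd(D_1)·sd(D_2) = 0.3·1·1 = 0.3
cov(1.5D_1 - D_2, -D_1 + D_2) = (1.5)(-1)V(D_1) + (-1)(1)V(D_2) + [(1.5)(1) + (-1)(-1)]cov(D_1,D_2)
= -1.5·1 + -1·1 + 2.5·0.3 = -1.75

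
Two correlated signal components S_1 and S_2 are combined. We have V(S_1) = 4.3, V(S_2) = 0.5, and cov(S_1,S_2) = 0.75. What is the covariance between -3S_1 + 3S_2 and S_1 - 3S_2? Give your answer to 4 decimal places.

cov(-3S_1 + 3S_2, S_1 - 3S_2) = (-3)(1)V(S_1) + (3)(-3)V(S_2) + [(-3)(-3) + (3)(1)]cov(S_1,S_2)
= -3·4.3 + -9·0.5 + 12·0.75 = -8.4

-8.4000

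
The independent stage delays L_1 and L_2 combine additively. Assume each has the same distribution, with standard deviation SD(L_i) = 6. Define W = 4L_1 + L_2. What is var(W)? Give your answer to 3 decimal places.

var(L_i) = (6)² = 36
By independence, var(W) = (4)²var(L_1) + (1)²var(L_2)
= (4)²·36 + (1)²·36 = 612

612.000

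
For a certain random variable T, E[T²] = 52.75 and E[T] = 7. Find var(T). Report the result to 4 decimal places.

var(T) = 52.75 − (7)² = 3.75

3.7500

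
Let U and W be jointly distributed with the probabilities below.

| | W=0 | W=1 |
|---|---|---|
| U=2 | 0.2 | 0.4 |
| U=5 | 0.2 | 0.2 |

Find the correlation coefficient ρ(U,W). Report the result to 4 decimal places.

-0.1667

E[U] = 3.2,  E[W] = 0.6
E[UW] = 1.8
Cov(U,W) = E[UW] − E[U]E[W] = 1.8 − (3.2)(0.6) = -0.12
V(U) = 2.16,  V(W) = 0.24
ρ = -0.12 / √(2.16·0.24) ≈ -0.1667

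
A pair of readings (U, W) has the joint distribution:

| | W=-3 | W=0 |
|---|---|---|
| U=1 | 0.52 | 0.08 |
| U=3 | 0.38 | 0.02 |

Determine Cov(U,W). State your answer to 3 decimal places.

E[U] = 1.8,  E[W] = -2.7
E[UW] = -4.98
Cov(U,W) = E[UW] − E[U]E[W] = -4.98 − (1.8)(-2.7) = -0.12

-0.120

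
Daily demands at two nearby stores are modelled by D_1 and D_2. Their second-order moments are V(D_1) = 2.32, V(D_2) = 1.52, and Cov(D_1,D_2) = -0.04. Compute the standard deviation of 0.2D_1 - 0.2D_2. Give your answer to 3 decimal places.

0.396

V(0.2D_1 - 0.2D_2) = (0.2)²·V(D_1) + (-0.2)²·V(D_2) + 2·(0.2)·(-0.2)·Cov(D_1,D_2)
= 0.04·2.32 + 0.04·1.52 + -0.08·-0.04 = 0.1568
SD(0.2D_1 - 0.2D_2) = √0.1568 ≈ 0.396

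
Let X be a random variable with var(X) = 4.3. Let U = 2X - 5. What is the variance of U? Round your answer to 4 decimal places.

17.2000

var(2X - 5) = (2)²·var(X) = 4·4.3 = 17.2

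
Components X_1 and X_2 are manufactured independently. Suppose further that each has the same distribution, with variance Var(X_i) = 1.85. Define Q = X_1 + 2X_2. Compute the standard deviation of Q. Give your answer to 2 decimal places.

3.04

By independence, Var(Q) = (1)²Var(X_1) + (2)²Var(X_2)
= (1)²·1.85 + (2)²·1.85 = 9.25
SD(Q) = √9.25 ≈ 3.04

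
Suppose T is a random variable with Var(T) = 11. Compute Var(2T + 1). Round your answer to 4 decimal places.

Var(2T + 1) = (2)²·Var(T) = 4·11 = 44

44.0000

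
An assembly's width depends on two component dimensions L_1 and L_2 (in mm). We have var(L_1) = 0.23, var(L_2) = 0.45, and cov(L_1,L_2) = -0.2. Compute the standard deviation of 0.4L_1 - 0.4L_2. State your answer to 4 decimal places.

var(0.4L_1 - 0.4L_2) = (0.4)²·var(L_1) + (-0.4)²·var(L_2) + 2·(0.4)·(-0.4)·cov(L_1,L_2)
= 0.16·0.23 + 0.16·0.45 + -0.32·-0.2 = 0.1728
sd(0.4L_1 - 0.4L_2) = √0.1728 ≈ 0.4157

0.4157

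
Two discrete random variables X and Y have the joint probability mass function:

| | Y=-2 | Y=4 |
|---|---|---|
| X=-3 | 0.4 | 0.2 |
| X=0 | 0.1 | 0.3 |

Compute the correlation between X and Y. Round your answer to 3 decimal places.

0.408

E[X] = -1.8,  E[Y] = 1
E[XY] = 0
Cov(X,Y) = E[XY] − E[X]E[Y] = 0 − (-1.8)(1) = 1.8
V(X) = 2.16,  V(Y) = 9
ρ = 1.8 / √(2.16·9) ≈ 0.408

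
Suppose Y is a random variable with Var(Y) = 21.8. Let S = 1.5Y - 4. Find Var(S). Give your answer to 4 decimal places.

Var(1.5Y - 4) = (1.5)²·Var(Y) = 2.25·21.8 = 49.05

49.0500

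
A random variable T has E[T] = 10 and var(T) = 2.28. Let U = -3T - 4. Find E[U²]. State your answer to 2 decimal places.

1176.52

E[-3T - 4] = -3·10 − 4 = -34
var(-3T - 4) = (-3)²·2.28 = 20.52
E[U²] = var(U) + (E[U])² = 20.52 + (-34)² = 1176.52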